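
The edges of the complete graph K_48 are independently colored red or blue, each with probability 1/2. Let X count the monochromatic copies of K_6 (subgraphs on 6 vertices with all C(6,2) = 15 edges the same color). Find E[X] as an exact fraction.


Let X = Σ_S X_S over the C(48, 6) = 12271512 subsets S of size 6, where X_S = 1 if the K_6 on S is monochromatic.
For a fixed S, the K_6 on S has C(6, 2) = 15 edges. P[all 15 edges red] = (1/2)^15, and likewise for blue, so P[monochromatic] = 2·(1/2)^15 = 2^{1 − 15} = 1/16384.
By linearity of expectation: E[X] = C(48, 6) · 2^{1 − 15} = 12271512 · 1/16384 = 1533939/2048.
Numerically: E[X] ≈ 748.994.

E[X] = C(48,6)·2^(1−C(6,2)) = 1533939/2048 ≈ 748.994.


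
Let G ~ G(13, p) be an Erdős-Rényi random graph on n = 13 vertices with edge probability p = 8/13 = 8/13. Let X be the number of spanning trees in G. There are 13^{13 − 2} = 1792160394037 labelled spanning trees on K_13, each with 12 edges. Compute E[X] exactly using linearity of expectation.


K_13 has 13^{13 − 2} = 1792160394037 labelled spanning trees.
For each such spanning tree H, let X_H = 1 if all 12 edges of H are present in G. Then P[X_H = 1] = p^{12} = (8/13)^{12} = 68719476736/23298085122481.
Summing the indicators: E[X] = Σ_H E[X_H] = 1792160394037 · p^{12} = 1792160394037 · 68719476736/23298085122481 = 68719476736/13.
Numerically: E[X] ≈ 5.286e+09.

E[X] = 1792160394037 · (8/13)^{12} = 68719476736/13 ≈ 5.286e+09.


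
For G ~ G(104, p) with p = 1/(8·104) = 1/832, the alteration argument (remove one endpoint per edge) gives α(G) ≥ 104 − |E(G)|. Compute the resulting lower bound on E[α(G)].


E[|E(G)|] = C(104, 2)·p = 5356 · (1/832) = 103/16.
E[α(G)] ≥ n − E[|E(G)|] = 104 − 103/16 = 1561/16.
Numerically: ≈ 97.5625.
(This is only a lower bound; the true E[α(G)] may be larger.)

E[α(G)] ≥ 1561/16 ≈ 97.5625.


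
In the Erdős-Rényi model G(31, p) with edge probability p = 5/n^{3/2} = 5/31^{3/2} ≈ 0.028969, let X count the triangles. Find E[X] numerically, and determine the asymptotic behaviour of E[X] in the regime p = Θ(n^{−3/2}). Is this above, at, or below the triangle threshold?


Number of potential triangles: C(31, 3) = 4495.
Each occurs with probability p³ ≈ (0.028969)³ ≈ 2.4309856e-05.
By linearity: E[X] = C(31, 3)·p³ ≈ 4495 · 2.4309856e-05 ≈ 0.10927.
Since α = 3/2 > 1, p = c/n^{3/2} = o(1/n) is below the triangle threshold p ~ 1/n. Asymptotically E[X] ~ (c³/6)·n^{3(1−α)} = (5³/6)·n^{-1.5} → 0, so by Markov's inequality G has no triangles w.h.p.

E[X] ≈ 0.10927; in regime p = Θ(1/n^{3/2}) E[X] tends to 0 (below the triangle threshold p ~ 1/n).


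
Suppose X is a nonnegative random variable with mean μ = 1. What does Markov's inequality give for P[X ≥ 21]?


μ = E[X] = 1, a = 21.
Markov: P[X ≥ 21] ≤ μ/a = (1)/21 = 1/21.
Numerically: ≈ 0.047619.
(Since a = 21 > μ = 1.000000, the bound 1/21 is < 1 and informative.)

P[X ≥ 21] ≤ 1/21 ≈ 0.047619.


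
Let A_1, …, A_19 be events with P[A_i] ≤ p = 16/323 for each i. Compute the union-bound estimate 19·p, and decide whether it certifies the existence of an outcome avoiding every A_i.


Union bound: P[∪_{i=1}^{19} A_i] ≤ Σ_i P[A_i] ≤ 19·p = 19·(16/323) = 16/17.
Numerically: 16/17 ≈ 0.941.
Is 16/17 < 1? YES.
Since P[∪ A_i] ≤ 16/17 < 1, the complement has P[∩ A_i^c] ≥ 1 − 16/17 = 1/17 > 0, so some outcome avoids every A_i.

19·p = 16/17 ≈ 0.941; existence CERTIFIED by the union bound.


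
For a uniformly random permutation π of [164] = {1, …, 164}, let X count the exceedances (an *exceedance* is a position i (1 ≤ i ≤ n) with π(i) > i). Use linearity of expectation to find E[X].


Write X = Σ_{i=1}^{164} X_i, where X_i = 1_{π(i) > i}.
For each fixed i, π(i) is uniform over {1, …, 164} (marginal of a uniform permutation), so P[π(i) > i] = (n − i)/n. Summing: Σ_{i=1}^{164} (n − i)/n = (0 + 1 + … + 163)/164 = 164(164 − 1)/(2·164) = (164 − 1)/2.
Hence E[X] = Σ_{i=1}^{164} (164 − i)/164 = 163/2 ≈ 81.50000.

E[X] = 163/2 = 81.50000.


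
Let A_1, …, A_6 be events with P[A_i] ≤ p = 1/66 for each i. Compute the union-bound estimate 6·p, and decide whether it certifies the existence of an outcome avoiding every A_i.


Union bound: P[∪_{i=1}^{6} A_i] ≤ Σ_i P[A_i] ≤ 6·p = 6·(1/66) = 1/11.
Numerically: 1/11 ≈ 0.0909.
Is 1/11 < 1? YES.
Since P[∪ A_i] ≤ 1/11 < 1, the complement has P[∩ A_i^c] ≥ 1 − 1/11 = 10/11 > 0, so some outcome avoids every A_i.

6·p = 1/11 ≈ 0.0909; existence CERTIFIED by the union bound.


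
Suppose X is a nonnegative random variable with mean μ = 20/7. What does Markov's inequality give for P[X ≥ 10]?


μ = E[X] = 20/7, a = 10.
Markov: P[X ≥ 10] ≤ μ/a = (20/7)/10 = 2/7.
Numerically: ≈ 0.285714.
(Since a = 10 > μ = 2.857143, the bound 2/7 is < 1 and informative.)

P[X ≥ 10] ≤ 2/7 ≈ 0.285714.


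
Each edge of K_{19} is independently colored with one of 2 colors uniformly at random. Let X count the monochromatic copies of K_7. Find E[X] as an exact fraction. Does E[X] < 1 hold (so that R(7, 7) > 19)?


E[X] = C(19, 7) · 2^{1 − 21} = 50388 · 2^{−20} = 50388/1048576.
As a reduced fraction: E[X] = 12597/262144 ≈ 0.04805.
Is E[X] < 1? YES.
Since E[X] < 1, there exists a 2-coloring of K_{19} with no monochromatic K_7; hence R(7, 7) > 19.

E[X] = 12597/262144 ≈ 0.04805; E[X] < 1, so R(7, 7) > 19.


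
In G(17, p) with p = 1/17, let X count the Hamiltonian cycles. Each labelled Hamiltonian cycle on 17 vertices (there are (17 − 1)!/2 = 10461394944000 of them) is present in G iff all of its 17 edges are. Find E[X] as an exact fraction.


K_17 has (17 − 1)!/2 = 10461394944000 labelled Hamiltonian cycles.
For each such Hamiltonian cycle H, let X_H = 1 if all 17 edges of H are present in G. Then P[X_H = 1] = p^{17} = (1/17)^{17} = 1/827240261886336764177.
Summing the indicators: E[X] = Σ_H E[X_H] = 10461394944000 · p^{17} = 10461394944000 · 1/827240261886336764177 = 10461394944000/827240261886336764177.
Numerically: E[X] ≈ 1.26e-08.

E[X] = 10461394944000 · (1/17)^{17} = 10461394944000/827240261886336764177 ≈ 1.26e-08.


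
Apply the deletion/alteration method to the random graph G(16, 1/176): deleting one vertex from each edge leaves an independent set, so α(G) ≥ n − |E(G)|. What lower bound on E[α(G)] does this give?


E[|E(G)|] = C(16, 2)·p = 120 · (1/176) = 15/22.
E[α(G)] ≥ n − E[|E(G)|] = 16 − 15/22 = 337/22.
Numerically: ≈ 15.31818.
(This is only a lower bound; the true E[α(G)] may be larger.)

E[α(G)] ≥ 337/22 ≈ 15.31818.


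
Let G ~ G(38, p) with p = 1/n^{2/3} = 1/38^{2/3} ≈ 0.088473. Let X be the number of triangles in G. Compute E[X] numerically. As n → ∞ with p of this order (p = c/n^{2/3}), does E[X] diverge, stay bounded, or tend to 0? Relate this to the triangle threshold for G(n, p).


Number of potential triangles: C(38, 3) = 8436.
Each occurs with probability p³ ≈ (0.088473)³ ≈ 6.9252078e-04.
By linearity: E[X] = C(38, 3)·p³ ≈ 8436 · 6.9252078e-04 ≈ 5.84211.
Since α = 2/3 < 1, p = c/n^{2/3} ≫ 1/n is above the triangle threshold p ~ 1/n. Asymptotically E[X] ~ (c³/6)·n^{3(1−α)} = (1³/6)·n^{1} → ∞; triangles are abundant w.h.p.

E[X] ≈ 5.84211; in regime p = Θ(1/n^{2/3}) E[X] diverges (above the triangle threshold p ~ 1/n).


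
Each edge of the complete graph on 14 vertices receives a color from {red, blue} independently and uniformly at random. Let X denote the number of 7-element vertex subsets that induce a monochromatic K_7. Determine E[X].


Let X = Σ_S X_S over the C(14, 7) = 3432 subsets S of size 7, where X_S = 1 if the K_7 on S is monochromatic.
For a fixed S, the K_7 on S has C(7, 2) = 21 edges. P[all 21 edges red] = (1/2)^21, and likewise for blue, so P[monochromatic] = 2·(1/2)^21 = 2^{1 − 21} = 1/1048576.
By linearity: E[X] = C(14, 7) · 2^{1 − 21} = 3432 · 1/1048576 = 429/131072.
Numerically: E[X] ≈ 0.003273.

E[X] = C(14,7)·2^(1−C(7,2)) = 429/131072 ≈ 0.003273.


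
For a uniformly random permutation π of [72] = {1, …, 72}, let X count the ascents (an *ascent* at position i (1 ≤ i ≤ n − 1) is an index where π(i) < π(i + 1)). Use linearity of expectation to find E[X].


Write X = Σ X_I over i = 1, …, 71, with X_I the indicator of one ascent.
There are 71 indicators.
For each fixed i, the pair (π(i), π(i+1)) is a uniformly random ordered pair of distinct values from {1, …, 72}; by symmetry P[π(i) < π(i+1)] = 1/2.
By linearity: E[X] = 71 · (1/2) = (72 − 1) · (1/2) = 71/2 ≈ 35.500.

E[X] = 71/2 = 35.500.


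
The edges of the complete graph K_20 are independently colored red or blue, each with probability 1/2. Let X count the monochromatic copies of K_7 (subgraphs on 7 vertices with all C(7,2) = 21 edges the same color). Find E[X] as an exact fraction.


Let X = Σ_S X_S over the C(20, 7) = 77520 subsets S of size 7, where X_S = 1 if the K_7 on S is monochromatic.
For a fixed S, the K_7 on S has C(7, 2) = 21 edges. P[all 21 edges red] = (1/2)^21, and likewise for blue, so P[monochromatic] = 2·(1/2)^21 = 2^{1 − 21} = 1/1048576.
By linearity of expectation: E[X] = C(20, 7) · 2^{1 − 21} = 77520 · 1/1048576 = 4845/65536.
Numerically: E[X] ≈ 0.0739.

E[X] = C(20,7)·2^(1−C(7,2)) = 4845/65536 ≈ 0.0739.


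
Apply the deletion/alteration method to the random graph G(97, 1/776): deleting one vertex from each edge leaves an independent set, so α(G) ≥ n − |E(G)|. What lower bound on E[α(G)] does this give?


E[|E(G)|] = C(97, 2)·p = 4656 · (1/776) = 6.
E[α(G)] ≥ n − E[|E(G)|] = 97 − 6 = 91.
Numerically: ≈ 91.00000.
(This is only a lower bound; the true E[α(G)] may be larger.)

E[α(G)] ≥ 91 ≈ 91.00000.


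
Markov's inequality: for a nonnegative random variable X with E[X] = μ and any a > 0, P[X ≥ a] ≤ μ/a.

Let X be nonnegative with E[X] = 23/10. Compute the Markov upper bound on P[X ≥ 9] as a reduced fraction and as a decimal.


μ = E[X] = 23/10, a = 9.
Markov: P[X ≥ 9] ≤ μ/a = (23/10)/9 = 23/90.
Numerically: ≈ 0.25556.
(Since a = 9 > μ = 2.30000, the bound 23/90 is < 1 and informative.)

P[X ≥ 9] ≤ 23/90 ≈ 0.25556.


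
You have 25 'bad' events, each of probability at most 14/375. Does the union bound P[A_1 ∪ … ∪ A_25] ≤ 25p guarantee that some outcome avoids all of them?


Union bound: P[∪_{i=1}^{25} A_i] ≤ Σ_i P[A_i] ≤ 25·p = 25·(14/375) = 14/15.
Numerically: 14/15 ≈ 0.933333.
Is 14/15 < 1? YES.
Since P[∪ A_i] ≤ 14/15 < 1, the complement has P[∩ A_i^c] ≥ 1 − 14/15 = 1/15 > 0, so some outcome avoids every A_i.

25·p = 14/15 ≈ 0.933333; existence CERTIFIED by the union bound.


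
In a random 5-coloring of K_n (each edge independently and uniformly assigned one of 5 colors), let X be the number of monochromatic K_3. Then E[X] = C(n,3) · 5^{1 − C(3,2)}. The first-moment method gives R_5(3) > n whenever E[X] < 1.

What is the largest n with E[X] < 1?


We need C(n, 3) · 5^{1 − 3} < 1, i.e. C(n, 3) < 5^{3 − 1} = 25.
Check values of n near the boundary:
  n = 3: C(3, 3) = 1; 1 < 25? YES
  n = 4: C(4, 3) = 4; 4 < 25? YES
  n = 5: C(5, 3) = 10; 10 < 25? YES
  n = 6: C(6, 3) = 20; 20 < 25? YES
  n = 7: C(7, 3) = 35; 35 < 25? NO
  n = 8: C(8, 3) = 56; 56 < 25? NO
The largest n with C(n, 3) < 25 is n = 6 (where E[X] = 4/5 ≈ 0.8000). Hence R_5(3) > 6, i.e. R_5(3) ≥ 7.

Largest n = 6; hence R_5(3) > 6.


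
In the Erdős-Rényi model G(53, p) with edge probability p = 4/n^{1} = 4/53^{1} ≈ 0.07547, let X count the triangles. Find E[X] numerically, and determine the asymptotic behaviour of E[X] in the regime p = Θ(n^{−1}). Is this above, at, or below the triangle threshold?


Number of potential triangles: C(53, 3) = 23426.
Each occurs with probability p³ ≈ (0.07547)³ ≈ 4.298851e-04.
By linearity: E[X] = C(53, 3)·p³ ≈ 23426 · 4.298851e-04 ≈ 10.0705.
Here α = 1, so p = 4/n is exactly at the triangle threshold p ~ 1/n. Asymptotically E[X] → c³/6 = 4³/6 = 32/3 ≈ 10.6667, a bounded constant. In this regime the triangle count is asymptotically Poisson(c³/6).

E[X] ≈ 10.0705; in regime p = Θ(1/n^{1}) E[X] stays bounded (at the triangle threshold p ~ 1/n).


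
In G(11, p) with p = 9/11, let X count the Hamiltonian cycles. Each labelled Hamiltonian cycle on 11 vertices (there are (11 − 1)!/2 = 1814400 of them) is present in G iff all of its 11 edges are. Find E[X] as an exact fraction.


K_11 has (11 − 1)!/2 = 1814400 labelled Hamiltonian cycles.
For each such Hamiltonian cycle H, let X_H = 1 if all 11 edges of H are present in G. Then P[X_H = 1] = p^{11} = (9/11)^{11} = 31381059609/285311670611.
By linearity: E[X] = Σ_H E[X_H] = 1814400 · p^{11} = 1814400 · 31381059609/285311670611 = 56937794554569600/285311670611.
Numerically: E[X] ≈ 2e+05.

E[X] = 1814400 · (9/11)^{11} = 56937794554569600/285311670611 ≈ 2e+05.


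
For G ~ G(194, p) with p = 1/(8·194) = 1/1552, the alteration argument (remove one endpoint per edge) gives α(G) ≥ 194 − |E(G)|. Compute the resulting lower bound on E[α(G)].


E[|E(G)|] = C(194, 2)·p = 18721 · (1/1552) = 193/16.
E[α(G)] ≥ n − E[|E(G)|] = 194 − 193/16 = 2911/16.
Numerically: ≈ 181.9375.
(This is only a lower bound; the true E[α(G)] may be larger.)

E[α(G)] ≥ 2911/16 ≈ 181.9375.


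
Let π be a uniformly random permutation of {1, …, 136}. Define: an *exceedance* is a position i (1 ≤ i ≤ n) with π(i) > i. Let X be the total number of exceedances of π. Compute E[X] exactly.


Write X = Σ_{i=1}^{136} X_i, where X_i = 1_{π(i) > i}.
For each fixed i, π(i) is uniform over {1, …, 136} (marginal of a uniform permutation), so P[π(i) > i] = (n − i)/n. Summing: Σ_{i=1}^{136} (n − i)/n = (0 + 1 + … + 135)/136 = 136(136 − 1)/(2·136) = (136 − 1)/2.
Hence E[X] = Σ_{i=1}^{136} (136 − i)/136 = 135/2 ≈ 67.5000.

E[X] = 135/2 = 67.5000.


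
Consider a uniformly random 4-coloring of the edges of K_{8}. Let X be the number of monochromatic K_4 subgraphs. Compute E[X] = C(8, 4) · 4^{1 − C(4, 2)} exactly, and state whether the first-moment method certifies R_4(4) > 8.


E[X] = C(8, 4) · 4^{1 − 6} = 70 · 4^{−5} = 70/1024.
As a reduced fraction: E[X] = 35/512 ≈ 0.068359.
Is E[X] < 1? YES.
Since E[X] < 1, there exists a 4-coloring of K_{8} with no monochromatic K_4; hence R_4(4) > 8.

E[X] = 35/512 ≈ 0.068359; E[X] < 1, so R_4(4) > 8.


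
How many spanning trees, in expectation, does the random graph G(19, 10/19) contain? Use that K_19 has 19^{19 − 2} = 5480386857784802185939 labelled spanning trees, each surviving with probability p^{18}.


K_19 has 19^{19 − 2} = 5480386857784802185939 labelled spanning trees.
For each such spanning tree H, let X_H = 1 if all 18 edges of H are present in G. Then P[X_H = 1] = p^{18} = (10/19)^{18} = 1000000000000000000/104127350297911241532841.
By linearity of expectation: E[X] = Σ_H E[X_H] = 5480386857784802185939 · p^{18} = 5480386857784802185939 · 1000000000000000000/104127350297911241532841 = 1000000000000000000/19.
Numerically: E[X] ≈ 5.26316e+16.

E[X] = 5480386857784802185939 · (10/19)^{18} = 1000000000000000000/19 ≈ 5.26316e+16.


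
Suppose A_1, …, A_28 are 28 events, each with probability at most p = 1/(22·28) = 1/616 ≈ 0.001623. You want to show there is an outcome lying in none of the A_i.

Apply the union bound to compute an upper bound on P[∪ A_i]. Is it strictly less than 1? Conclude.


Union bound: P[∪_{i=1}^{28} A_i] ≤ Σ_i P[A_i] ≤ 28·p = 28·(1/616) = 1/22.
Numerically: 1/22 ≈ 0.045455.
Is 1/22 < 1? YES.
Since P[∪ A_i] ≤ 1/22 < 1, the complement has P[∩ A_i^c] ≥ 1 − 1/22 = 21/22 > 0, so some outcome avoids every A_i.

28·p = 1/22 ≈ 0.045455; existence CERTIFIED by the union bound.


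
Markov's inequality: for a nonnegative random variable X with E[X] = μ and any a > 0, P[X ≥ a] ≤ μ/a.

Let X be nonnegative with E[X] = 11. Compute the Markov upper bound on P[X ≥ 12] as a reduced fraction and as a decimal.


μ = E[X] = 11, a = 12.
Markov: P[X ≥ 12] ≤ μ/a = (11)/12 = 11/12.
Numerically: ≈ 0.917.
(Since a = 12 > μ = 11.000, the bound 11/12 is < 1 and informative.)

P[X ≥ 12] ≤ 11/12 ≈ 0.917.


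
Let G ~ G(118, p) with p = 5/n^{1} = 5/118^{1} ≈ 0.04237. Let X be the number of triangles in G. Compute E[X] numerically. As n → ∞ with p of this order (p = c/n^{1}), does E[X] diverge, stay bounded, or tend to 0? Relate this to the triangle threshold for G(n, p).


Number of potential triangles: C(118, 3) = 266916.
Each occurs with probability p³ ≈ (0.04237)³ ≈ 7.607886e-05.
By linearity: E[X] = C(118, 3)·p³ ≈ 266916 · 7.607886e-05 ≈ 20.3067.
Here α = 1, so p = 5/n is exactly at the triangle threshold p ~ 1/n. Asymptotically E[X] → c³/6 = 5³/6 = 125/6 ≈ 20.8333, a bounded constant. In this regime the triangle count is asymptotically Poisson(c³/6).

E[X] ≈ 20.3067; in regime p = Θ(1/n^{1}) E[X] stays bounded (at the triangle threshold p ~ 1/n).


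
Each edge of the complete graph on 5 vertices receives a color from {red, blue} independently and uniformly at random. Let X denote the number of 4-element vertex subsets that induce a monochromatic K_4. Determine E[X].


Let X = Σ_S X_S over the C(5, 4) = 5 subsets S of size 4, where X_S = 1 if the K_4 on S is monochromatic.
For a fixed S, the K_4 on S has C(4, 2) = 6 edges. P[all 6 edges red] = (1/2)^6, and likewise for blue, so P[monochromatic] = 2·(1/2)^6 = 2^{1 − 6} = 1/32.
By linearity: E[X] = C(5, 4) · 2^{1 − 6} = 5 · 1/32 = 5/32.
Numerically: E[X] ≈ 0.15625.

E[X] = C(5,4)·2^(1−C(4,2)) = 5/32 ≈ 0.15625.


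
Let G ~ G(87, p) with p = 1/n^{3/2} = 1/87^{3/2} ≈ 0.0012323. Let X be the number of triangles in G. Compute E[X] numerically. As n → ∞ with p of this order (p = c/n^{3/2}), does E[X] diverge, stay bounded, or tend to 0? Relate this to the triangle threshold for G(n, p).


Number of potential triangles: C(87, 3) = 105995.
Each occurs with probability p³ ≈ (0.0012323)³ ≈ 1.8713859e-09.
By linearity: E[X] = C(87, 3)·p³ ≈ 105995 · 1.8713859e-09 ≈ 0.00020.
Since α = 3/2 > 1, p = c/n^{3/2} = o(1/n) is below the triangle threshold p ~ 1/n. Asymptotically E[X] ~ (c³/6)·n^{3(1−α)} = (1³/6)·n^{-1.5} → 0, so by Markov's inequality G has no triangles w.h.p.

E[X] ≈ 0.00020; in regime p = Θ(1/n^{3/2}) E[X] tends to 0 (below the triangle threshold p ~ 1/n).


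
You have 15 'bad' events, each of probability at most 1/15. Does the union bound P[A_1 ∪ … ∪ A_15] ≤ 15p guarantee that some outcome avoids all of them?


Union bound: P[∪_{i=1}^{15} A_i] ≤ Σ_i P[A_i] ≤ 15·p = 15·(1/15) = 1.
Numerically: 1 ≈ 1.00000.
Is 1 < 1? NO.
Since the bound 1 is ≥ 1, the union bound is uninformative here; it does NOT by itself certify existence.

15·p = 1 ≈ 1.00000; existence NOT certified by the union bound.


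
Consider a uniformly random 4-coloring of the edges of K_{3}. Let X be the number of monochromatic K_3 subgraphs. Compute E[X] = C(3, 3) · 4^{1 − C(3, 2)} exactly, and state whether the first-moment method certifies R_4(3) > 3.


E[X] = C(3, 3) · 4^{1 − 3} = 1 · 4^{−2} = 1/16.
As a reduced fraction: E[X] = 1/16 ≈ 0.0625.
Is E[X] < 1? YES.
Since E[X] < 1, there exists a 4-coloring of K_{3} with no monochromatic K_3; hence R_4(3) > 3.

E[X] = 1/16 ≈ 0.0625; E[X] < 1, so R_4(3) > 3.


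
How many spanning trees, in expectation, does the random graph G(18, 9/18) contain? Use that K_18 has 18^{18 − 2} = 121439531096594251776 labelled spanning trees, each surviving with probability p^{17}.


K_18 has 18^{18 − 2} = 121439531096594251776 labelled spanning trees.
For each such spanning tree H, let X_H = 1 if all 17 edges of H are present in G. Then P[X_H = 1] = p^{17} = (1/2)^{17} = 1/131072.
Summing the indicators: E[X] = Σ_H E[X_H] = 121439531096594251776 · p^{17} = 121439531096594251776 · 1/131072 = 1853020188851841/2.
Numerically: E[X] ≈ 9.265e+14.

E[X] = 121439531096594251776 · (1/2)^{17} = 1853020188851841/2 ≈ 9.265e+14.


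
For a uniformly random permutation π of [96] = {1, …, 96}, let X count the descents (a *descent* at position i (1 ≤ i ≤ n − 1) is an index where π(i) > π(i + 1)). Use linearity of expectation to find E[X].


Write X = Σ X_I over i = 1, …, 95, with X_I the indicator of one descent.
There are 95 indicators.
For each fixed i, the pair (π(i), π(i+1)) is a uniformly random ordered pair of distinct values from {1, …, 96}; by symmetry P[π(i) > π(i+1)] = 1/2.
By linearity: E[X] = 95 · (1/2) = (96 − 1) · (1/2) = 95/2 ≈ 47.50000.

E[X] = 95/2 = 47.50000.


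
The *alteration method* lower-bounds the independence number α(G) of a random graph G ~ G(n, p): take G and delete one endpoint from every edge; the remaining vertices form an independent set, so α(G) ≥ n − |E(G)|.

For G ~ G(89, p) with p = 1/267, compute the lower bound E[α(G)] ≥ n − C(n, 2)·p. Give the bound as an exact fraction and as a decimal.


E[|E(G)|] = C(89, 2)·p = 3916 · (1/267) = 44/3.
E[α(G)] ≥ n − E[|E(G)|] = 89 − 44/3 = 223/3.
Numerically: ≈ 74.3333.
(This is only a lower bound; the true E[α(G)] may be larger.)

E[α(G)] ≥ 223/3 ≈ 74.3333.


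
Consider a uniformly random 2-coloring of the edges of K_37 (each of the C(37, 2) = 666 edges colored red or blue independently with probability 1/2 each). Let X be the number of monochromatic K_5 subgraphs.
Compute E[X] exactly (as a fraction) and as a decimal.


Let X = Σ_S X_S over the C(37, 5) = 435897 subsets S of size 5, where X_S = 1 if the K_5 on S is monochromatic.
For a fixed S, the K_5 on S has C(5, 2) = 10 edges. P[all 10 edges red] = (1/2)^10, and likewise for blue, so P[monochromatic] = 2·(1/2)^10 = 2^{1 − 10} = 1/512.
Summing: E[X] = C(37, 5) · 2^{1 − 10} = 435897 · 1/512 = 435897/512.
Numerically: E[X] ≈ 851.361328.

E[X] = C(37,5)·2^(1−C(5,2)) = 435897/512 ≈ 851.361328.


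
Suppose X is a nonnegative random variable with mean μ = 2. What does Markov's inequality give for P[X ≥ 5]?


μ = E[X] = 2, a = 5.
Markov: P[X ≥ 5] ≤ μ/a = (2)/5 = 2/5.
Numerically: ≈ 0.400.
(Since a = 5 > μ = 2.000, the bound 2/5 is < 1 and informative.)

P[X ≥ 5] ≤ 2/5 ≈ 0.400.


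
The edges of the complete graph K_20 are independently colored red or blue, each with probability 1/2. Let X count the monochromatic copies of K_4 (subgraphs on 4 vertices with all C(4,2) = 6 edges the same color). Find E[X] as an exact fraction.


Let X = Σ_S X_S over the C(20, 4) = 4845 subsets S of size 4, where X_S = 1 if the K_4 on S is monochromatic.
For a fixed S, the K_4 on S has C(4, 2) = 6 edges. P[all 6 edges red] = (1/2)^6, and likewise for blue, so P[monochromatic] = 2·(1/2)^6 = 2^{1 − 6} = 1/32.
Summing: E[X] = C(20, 4) · 2^{1 − 6} = 4845 · 1/32 = 4845/32.
Numerically: E[X] ≈ 151.406.

E[X] = C(20,4)·2^(1−C(4,2)) = 4845/32 ≈ 151.406.


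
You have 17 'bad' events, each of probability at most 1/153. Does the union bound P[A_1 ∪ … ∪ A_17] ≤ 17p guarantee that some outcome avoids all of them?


Union bound: P[∪_{i=1}^{17} A_i] ≤ Σ_i P[A_i] ≤ 17·p = 17·(1/153) = 1/9.
Numerically: 1/9 ≈ 0.1111111.
Is 1/9 < 1? YES.
Since P[∪ A_i] ≤ 1/9 < 1, the complement has P[∩ A_i^c] ≥ 1 − 1/9 = 8/9 > 0, so some outcome avoids every A_i.

17·p = 1/9 ≈ 0.1111111; existence CERTIFIED by the union bound.


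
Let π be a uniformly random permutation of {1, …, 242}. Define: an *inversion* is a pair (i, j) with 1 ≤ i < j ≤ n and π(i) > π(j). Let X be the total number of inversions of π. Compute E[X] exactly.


Write X = Σ X_I over the C(242, 2) = 29161 pairs i < j, with X_I the indicator of one inversion.
There are 29161 indicators.
For each fixed pair i < j, the values π(i) and π(j) are two distinct elements of {1, …, 242} in uniformly random order; by symmetry P[π(i) > π(j)] = 1/2.
By linearity: E[X] = 29161 · (1/2) = C(242, 2) · (1/2) = 29161/2 = 29161/2 ≈ 14580.50000.

E[X] = 29161/2 = 14580.50000.


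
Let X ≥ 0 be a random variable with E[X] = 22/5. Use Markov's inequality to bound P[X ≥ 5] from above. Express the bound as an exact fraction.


μ = E[X] = 22/5, a = 5.
Markov: P[X ≥ 5] ≤ μ/a = (22/5)/5 = 22/25.
Numerically: ≈ 0.8800.
(Since a = 5 > μ = 4.4000, the bound 22/25 is < 1 and informative.)

P[X ≥ 5] ≤ 22/25 ≈ 0.8800.


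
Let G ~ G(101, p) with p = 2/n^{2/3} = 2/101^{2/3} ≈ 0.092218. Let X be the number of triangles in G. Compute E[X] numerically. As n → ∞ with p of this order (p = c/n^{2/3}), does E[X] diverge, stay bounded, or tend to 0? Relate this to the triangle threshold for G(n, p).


Number of potential triangles: C(101, 3) = 166650.
Each occurs with probability p³ ≈ (0.092218)³ ≈ 7.84236840e-04.
By linearity: E[X] = C(101, 3)·p³ ≈ 166650 · 7.84236840e-04 ≈ 130.693069.
Since α = 2/3 < 1, p = c/n^{2/3} ≫ 1/n is above the triangle threshold p ~ 1/n. Asymptotically E[X] ~ (c³/6)·n^{3(1−α)} = (2³/6)·n^{1} → ∞; triangles are abundant w.h.p.

E[X] ≈ 130.693069; in regime p = Θ(1/n^{2/3}) E[X] diverges (above the triangle threshold p ~ 1/n).


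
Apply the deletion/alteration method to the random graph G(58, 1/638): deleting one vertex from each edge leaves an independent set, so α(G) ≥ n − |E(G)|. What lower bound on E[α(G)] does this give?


E[|E(G)|] = C(58, 2)·p = 1653 · (1/638) = 57/22.
E[α(G)] ≥ n − E[|E(G)|] = 58 − 57/22 = 1219/22.
Numerically: ≈ 55.409091.
(This is only a lower bound; the true E[α(G)] may be larger.)

E[α(G)] ≥ 1219/22 ≈ 55.409091.


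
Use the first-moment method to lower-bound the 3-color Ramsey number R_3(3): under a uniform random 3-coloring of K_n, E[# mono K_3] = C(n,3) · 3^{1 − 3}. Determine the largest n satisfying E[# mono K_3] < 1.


We need C(n, 3) · 3^{1 − 3} < 1, i.e. C(n, 3) < 3^{3 − 1} = 9.
Check values of n near the boundary:
  n = 3: C(3, 3) = 1; 1 < 9? YES
  n = 4: C(4, 3) = 4; 4 < 9? YES
  n = 5: C(5, 3) = 10; 10 < 9? NO
The largest n with C(n, 3) < 9 is n = 4 (where E[X] = 4/9 ≈ 0.44444). Hence R_3(3) > 4, i.e. R_3(3) ≥ 5.

Largest n = 4; hence R_3(3) > 4.


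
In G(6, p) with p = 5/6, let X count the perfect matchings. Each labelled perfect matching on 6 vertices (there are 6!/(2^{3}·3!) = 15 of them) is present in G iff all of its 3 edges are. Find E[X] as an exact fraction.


K_6 has 6!/(2^{3}·3!) = 15 labelled perfect matchings.
For each such perfect matching H, let X_H = 1 if all 3 edges of H are present in G. Then P[X_H = 1] = p^{3} = (5/6)^{3} = 125/216.
Summing the indicators: E[X] = Σ_H E[X_H] = 15 · p^{3} = 15 · 125/216 = 625/72.
Numerically: E[X] ≈ 8.68056.

E[X] = 15 · (5/6)^{3} = 625/72 ≈ 8.68056.


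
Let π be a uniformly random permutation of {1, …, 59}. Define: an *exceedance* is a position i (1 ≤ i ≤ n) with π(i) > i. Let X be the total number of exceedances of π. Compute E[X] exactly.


Write X = Σ_{i=1}^{59} X_i, where X_i = 1_{π(i) > i}.
For each fixed i, π(i) is uniform over {1, …, 59} (marginal of a uniform permutation), so P[π(i) > i] = (n − i)/n. Summing: Σ_{i=1}^{59} (n − i)/n = (0 + 1 + … + 58)/59 = 59(59 − 1)/(2·59) = (59 − 1)/2.
Hence E[X] = Σ_{i=1}^{59} (59 − i)/59 = 29 ≈ 29.0000.

E[X] = 29 = 29.0000.


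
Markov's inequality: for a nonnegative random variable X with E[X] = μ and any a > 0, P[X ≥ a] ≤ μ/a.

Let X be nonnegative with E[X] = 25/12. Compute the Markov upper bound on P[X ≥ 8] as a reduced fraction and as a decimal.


μ = E[X] = 25/12, a = 8.
Markov: P[X ≥ 8] ≤ μ/a = (25/12)/8 = 25/96.
Numerically: ≈ 0.2604.
(Since a = 8 > μ = 2.0833, the bound 25/96 is < 1 and informative.)

P[X ≥ 8] ≤ 25/96 ≈ 0.2604.


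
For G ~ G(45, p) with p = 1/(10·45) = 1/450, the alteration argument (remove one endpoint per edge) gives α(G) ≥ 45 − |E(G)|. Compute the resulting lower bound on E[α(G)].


E[|E(G)|] = C(45, 2)·p = 990 · (1/450) = 11/5.
E[α(G)] ≥ n − E[|E(G)|] = 45 − 11/5 = 214/5.
Numerically: ≈ 42.800.
(This is only a lower bound; the true E[α(G)] may be larger.)

E[α(G)] ≥ 214/5 ≈ 42.800.


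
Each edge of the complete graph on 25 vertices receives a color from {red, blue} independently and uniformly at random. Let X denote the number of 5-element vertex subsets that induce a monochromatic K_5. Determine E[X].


Let X = Σ_S X_S over the C(25, 5) = 53130 subsets S of size 5, where X_S = 1 if the K_5 on S is monochromatic.
For a fixed S, the K_5 on S has C(5, 2) = 10 edges. P[all 10 edges red] = (1/2)^10, and likewise for blue, so P[monochromatic] = 2·(1/2)^10 = 2^{1 − 10} = 1/512.
Summing: E[X] = C(25, 5) · 2^{1 − 10} = 53130 · 1/512 = 26565/256.
Numerically: E[X] ≈ 103.7695.

E[X] = C(25,5)·2^(1−C(5,2)) = 26565/256 ≈ 103.7695.


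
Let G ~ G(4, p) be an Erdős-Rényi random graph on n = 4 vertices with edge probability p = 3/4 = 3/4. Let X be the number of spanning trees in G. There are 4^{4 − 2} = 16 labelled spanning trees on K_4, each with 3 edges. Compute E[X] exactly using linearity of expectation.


K_4 has 4^{4 − 2} = 16 labelled spanning trees.
For each such spanning tree H, let X_H = 1 if all 3 edges of H are present in G. Then P[X_H = 1] = p^{3} = (3/4)^{3} = 27/64.
Summing the indicators: E[X] = Σ_H E[X_H] = 16 · p^{3} = 16 · 27/64 = 27/4.
Numerically: E[X] ≈ 6.75.

E[X] = 16 · (3/4)^{3} = 27/4 ≈ 6.75.


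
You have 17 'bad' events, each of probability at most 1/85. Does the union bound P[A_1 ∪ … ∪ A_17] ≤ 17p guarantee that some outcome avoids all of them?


Union bound: P[∪_{i=1}^{17} A_i] ≤ Σ_i P[A_i] ≤ 17·p = 17·(1/85) = 1/5.
Numerically: 1/5 ≈ 0.200000.
Is 1/5 < 1? YES.
Since P[∪ A_i] ≤ 1/5 < 1, the complement has P[∩ A_i^c] ≥ 1 − 1/5 = 4/5 > 0, so some outcome avoids every A_i.

17·p = 1/5 ≈ 0.200000; existence CERTIFIED by the union bound.


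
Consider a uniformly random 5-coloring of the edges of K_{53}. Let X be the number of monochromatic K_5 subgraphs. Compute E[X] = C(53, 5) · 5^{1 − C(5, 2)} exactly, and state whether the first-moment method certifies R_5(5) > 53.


E[X] = C(53, 5) · 5^{1 − 10} = 2869685 · 5^{−9} = 2869685/1953125.
As a reduced fraction: E[X] = 573937/390625 ≈ 1.469279.
Is E[X] < 1? NO.
Since E[X] ≥ 1, the first-moment bound is inconclusive at n = 53; it does NOT by itself certify R_5(5) > 53.

E[X] = 573937/390625 ≈ 1.469279; E[X] ≥ 1; first-moment method inconclusive here.


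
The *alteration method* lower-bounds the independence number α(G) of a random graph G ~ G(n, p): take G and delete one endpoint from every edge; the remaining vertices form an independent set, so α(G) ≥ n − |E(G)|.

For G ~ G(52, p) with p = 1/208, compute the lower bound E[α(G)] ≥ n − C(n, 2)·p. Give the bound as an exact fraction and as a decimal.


E[|E(G)|] = C(52, 2)·p = 1326 · (1/208) = 51/8.
E[α(G)] ≥ n − E[|E(G)|] = 52 − 51/8 = 365/8.
Numerically: ≈ 45.62500.
(This is only a lower bound; the true E[α(G)] may be larger.)

E[α(G)] ≥ 365/8 ≈ 45.62500.


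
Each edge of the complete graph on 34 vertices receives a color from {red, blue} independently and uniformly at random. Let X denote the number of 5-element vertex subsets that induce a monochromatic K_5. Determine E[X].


Let X = Σ_S X_S over the C(34, 5) = 278256 subsets S of size 5, where X_S = 1 if the K_5 on S is monochromatic.
For a fixed S, the K_5 on S has C(5, 2) = 10 edges. P[all 10 edges red] = (1/2)^10, and likewise for blue, so P[monochromatic] = 2·(1/2)^10 = 2^{1 − 10} = 1/512.
By linearity of expectation: E[X] = C(34, 5) · 2^{1 − 10} = 278256 · 1/512 = 17391/32.
Numerically: E[X] ≈ 543.469.

E[X] = C(34,5)·2^(1−C(5,2)) = 17391/32 ≈ 543.469.


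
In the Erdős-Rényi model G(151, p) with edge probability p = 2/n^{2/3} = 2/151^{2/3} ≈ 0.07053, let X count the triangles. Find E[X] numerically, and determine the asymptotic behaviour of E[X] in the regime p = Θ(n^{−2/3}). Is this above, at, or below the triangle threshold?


Number of potential triangles: C(151, 3) = 562475.
Each occurs with probability p³ ≈ (0.07053)³ ≈ 3.508618e-04.
By linearity: E[X] = C(151, 3)·p³ ≈ 562475 · 3.508618e-04 ≈ 197.3510.
Since α = 2/3 < 1, p = c/n^{2/3} ≫ 1/n is above the triangle threshold p ~ 1/n. Asymptotically E[X] ~ (c³/6)·n^{3(1−α)} = (2³/6)·n^{1} → ∞; triangles are abundant w.h.p.

E[X] ≈ 197.3510; in regime p = Θ(1/n^{2/3}) E[X] diverges (above the triangle threshold p ~ 1/n).


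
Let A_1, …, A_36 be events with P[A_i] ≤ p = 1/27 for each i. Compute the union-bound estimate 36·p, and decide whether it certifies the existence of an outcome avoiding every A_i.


Union bound: P[∪_{i=1}^{36} A_i] ≤ Σ_i P[A_i] ≤ 36·p = 36·(1/27) = 4/3.
Numerically: 4/3 ≈ 1.33333.
Is 4/3 < 1? NO.
Since the bound 4/3 is ≥ 1, the union bound is uninformative here; it does NOT by itself certify existence.

36·p = 4/3 ≈ 1.33333; existence NOT certified by the union bound.


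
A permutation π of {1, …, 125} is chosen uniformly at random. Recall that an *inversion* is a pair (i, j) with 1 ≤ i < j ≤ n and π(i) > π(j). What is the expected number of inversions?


Write X = Σ X_I over the C(125, 2) = 7750 pairs i < j, with X_I the indicator of one inversion.
There are 7750 indicators.
For each fixed pair i < j, the values π(i) and π(j) are two distinct elements of {1, …, 125} in uniformly random order; by symmetry P[π(i) > π(j)] = 1/2.
By linearity: E[X] = 7750 · (1/2) = C(125, 2) · (1/2) = 7750/2 = 3875 ≈ 3875.000.

E[X] = 3875 = 3875.000.


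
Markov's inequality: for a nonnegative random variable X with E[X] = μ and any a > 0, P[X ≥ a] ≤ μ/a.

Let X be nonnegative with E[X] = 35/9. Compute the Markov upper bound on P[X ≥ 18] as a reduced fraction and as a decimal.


μ = E[X] = 35/9, a = 18.
Markov: P[X ≥ 18] ≤ μ/a = (35/9)/18 = 35/162.
Numerically: ≈ 0.2160.
(Since a = 18 > μ = 3.8889, the bound 35/162 is < 1 and informative.)

P[X ≥ 18] ≤ 35/162 ≈ 0.2160.


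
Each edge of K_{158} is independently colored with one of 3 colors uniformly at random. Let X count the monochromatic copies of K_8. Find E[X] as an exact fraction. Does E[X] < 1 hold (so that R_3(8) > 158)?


E[X] = C(158, 8) · 3^{1 − 28} = 8044984271181 · 3^{−27} = 8044984271181/7625597484987.
As a reduced fraction: E[X] = 2681661423727/2541865828329 ≈ 1.054997.
Is E[X] < 1? NO.
Since E[X] ≥ 1, the first-moment bound is inconclusive at n = 158; it does NOT by itself certify R_3(8) > 158.

E[X] = 2681661423727/2541865828329 ≈ 1.054997; E[X] ≥ 1; first-moment method inconclusive here.


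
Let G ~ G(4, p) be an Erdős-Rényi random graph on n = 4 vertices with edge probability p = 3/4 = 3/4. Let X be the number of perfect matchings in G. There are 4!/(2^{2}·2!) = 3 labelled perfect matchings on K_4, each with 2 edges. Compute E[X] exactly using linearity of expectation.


K_4 has 4!/(2^{2}·2!) = 3 labelled perfect matchings.
For each such perfect matching H, let X_H = 1 if all 2 edges of H are present in G. Then P[X_H = 1] = p^{2} = (3/4)^{2} = 9/16.
Summing the indicators: E[X] = Σ_H E[X_H] = 3 · p^{2} = 3 · 9/16 = 27/16.
Numerically: E[X] ≈ 1.688.

E[X] = 3 · (3/4)^{2} = 27/16 ≈ 1.688.


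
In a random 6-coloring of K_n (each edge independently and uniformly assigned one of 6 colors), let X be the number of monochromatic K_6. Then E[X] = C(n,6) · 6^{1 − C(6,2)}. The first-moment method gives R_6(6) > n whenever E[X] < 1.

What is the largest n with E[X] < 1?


We need C(n, 6) · 6^{1 − 15} < 1, i.e. C(n, 6) < 6^{15 − 1} = 78364164096.
Check values of n near the boundary:
  n = 193: C(193, 6) = 66364016544; 66364016544 < 78364164096? YES
  n = 194: C(194, 6) = 68482017072; 68482017072 < 78364164096? YES
  n = 195: C(195, 6) = 70656049360; 70656049360 < 78364164096? YES
  n = 196: C(196, 6) = 72887293024; 72887293024 < 78364164096? YES
  n = 197: C(197, 6) = 75176946208; 75176946208 < 78364164096? YES
  n = 198: C(198, 6) = 77526225777; 77526225777 < 78364164096? YES
  n = 199: C(199, 6) = 79936367511; 79936367511 < 78364164096? NO
  n = 200: C(200, 6) = 82408626300; 82408626300 < 78364164096? NO
  n = 201: C(201, 6) = 84944276340; 84944276340 < 78364164096? NO
The largest n with C(n, 6) < 78364164096 is n = 198 (where E[X] = 25842075259/26121388032 ≈ 0.989307). Hence R_6(6) > 198, i.e. R_6(6) ≥ 199.

Largest n = 198; hence R_6(6) > 198.


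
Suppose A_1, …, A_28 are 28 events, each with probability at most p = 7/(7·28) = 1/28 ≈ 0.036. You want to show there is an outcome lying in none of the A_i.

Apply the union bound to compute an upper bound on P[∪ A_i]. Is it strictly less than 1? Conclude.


Union bound: P[∪_{i=1}^{28} A_i] ≤ Σ_i P[A_i] ≤ 28·p = 28·(1/28) = 1.
Numerically: 1 ≈ 1.000.
Is 1 < 1? NO.
Since the bound 1 is ≥ 1, the union bound is uninformative here; it does NOT by itself certify existence.

28·p = 1 ≈ 1.000; existence NOT certified by the union bound.


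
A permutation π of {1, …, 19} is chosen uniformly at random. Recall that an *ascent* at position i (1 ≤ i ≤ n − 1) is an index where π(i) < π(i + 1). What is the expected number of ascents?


Write X = Σ X_I over i = 1, …, 18, with X_I the indicator of one ascent.
There are 18 indicators.
For each fixed i, the pair (π(i), π(i+1)) is a uniformly random ordered pair of distinct values from {1, …, 19}; by symmetry P[π(i) < π(i+1)] = 1/2.
By linearity: E[X] = 18 · (1/2) = (19 − 1) · (1/2) = 9 ≈ 9.000.

E[X] = 9 = 9.000.


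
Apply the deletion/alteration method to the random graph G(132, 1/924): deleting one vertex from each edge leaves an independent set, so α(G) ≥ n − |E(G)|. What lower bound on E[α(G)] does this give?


E[|E(G)|] = C(132, 2)·p = 8646 · (1/924) = 131/14.
E[α(G)] ≥ n − E[|E(G)|] = 132 − 131/14 = 1717/14.
Numerically: ≈ 122.6429.
(This is only a lower bound; the true E[α(G)] may be larger.)

E[α(G)] ≥ 1717/14 ≈ 122.6429.


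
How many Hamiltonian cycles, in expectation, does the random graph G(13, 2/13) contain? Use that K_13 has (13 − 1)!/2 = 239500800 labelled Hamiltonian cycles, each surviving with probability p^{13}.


K_13 has (13 − 1)!/2 = 239500800 labelled Hamiltonian cycles.
For each such Hamiltonian cycle H, let X_H = 1 if all 13 edges of H are present in G. Then P[X_H = 1] = p^{13} = (2/13)^{13} = 8192/302875106592253.
Summing the indicators: E[X] = Σ_H E[X_H] = 239500800 · p^{13} = 239500800 · 8192/302875106592253 = 1961990553600/302875106592253.
Numerically: E[X] ≈ 0.0064779.

E[X] = 239500800 · (2/13)^{13} = 1961990553600/302875106592253 ≈ 0.0064779.


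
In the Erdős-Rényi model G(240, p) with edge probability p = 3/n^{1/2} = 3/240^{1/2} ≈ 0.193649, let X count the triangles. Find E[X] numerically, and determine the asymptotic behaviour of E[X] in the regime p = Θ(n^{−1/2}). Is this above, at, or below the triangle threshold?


Number of potential triangles: C(240, 3) = 2275280.
Each occurs with probability p³ ≈ (0.193649)³ ≈ 7.26184377e-03.
By linearity: E[X] = C(240, 3)·p³ ≈ 2275280 · 7.26184377e-03 ≈ 16522.727902.
Since α = 1/2 < 1, p = c/n^{1/2} ≫ 1/n is above the triangle threshold p ~ 1/n. Asymptotically E[X] ~ (c³/6)·n^{3(1−α)} = (3³/6)·n^{1.5} → ∞; triangles are abundant w.h.p.

E[X] ≈ 16522.727902; in regime p = Θ(1/n^{1/2}) E[X] diverges (above the triangle threshold p ~ 1/n).


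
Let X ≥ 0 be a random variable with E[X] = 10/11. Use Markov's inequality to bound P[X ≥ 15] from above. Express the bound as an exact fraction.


μ = E[X] = 10/11, a = 15.
Markov: P[X ≥ 15] ≤ μ/a = (10/11)/15 = 2/33.
Numerically: ≈ 0.061.
(Since a = 15 > μ = 0.909, the bound 2/33 is < 1 and informative.)

P[X ≥ 15] ≤ 2/33 ≈ 0.061.


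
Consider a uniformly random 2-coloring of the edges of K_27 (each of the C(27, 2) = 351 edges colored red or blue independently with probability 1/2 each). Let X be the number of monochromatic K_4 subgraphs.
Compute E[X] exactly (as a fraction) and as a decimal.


Let X = Σ_S X_S over the C(27, 4) = 17550 subsets S of size 4, where X_S = 1 if the K_4 on S is monochromatic.
For a fixed S, the K_4 on S has C(4, 2) = 6 edges. P[all 6 edges red] = (1/2)^6, and likewise for blue, so P[monochromatic] = 2·(1/2)^6 = 2^{1 − 6} = 1/32.
By linearity: E[X] = C(27, 4) · 2^{1 − 6} = 17550 · 1/32 = 8775/16.
Numerically: E[X] ≈ 548.437500.

E[X] = C(27,4)·2^(1−C(4,2)) = 8775/16 ≈ 548.437500.
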